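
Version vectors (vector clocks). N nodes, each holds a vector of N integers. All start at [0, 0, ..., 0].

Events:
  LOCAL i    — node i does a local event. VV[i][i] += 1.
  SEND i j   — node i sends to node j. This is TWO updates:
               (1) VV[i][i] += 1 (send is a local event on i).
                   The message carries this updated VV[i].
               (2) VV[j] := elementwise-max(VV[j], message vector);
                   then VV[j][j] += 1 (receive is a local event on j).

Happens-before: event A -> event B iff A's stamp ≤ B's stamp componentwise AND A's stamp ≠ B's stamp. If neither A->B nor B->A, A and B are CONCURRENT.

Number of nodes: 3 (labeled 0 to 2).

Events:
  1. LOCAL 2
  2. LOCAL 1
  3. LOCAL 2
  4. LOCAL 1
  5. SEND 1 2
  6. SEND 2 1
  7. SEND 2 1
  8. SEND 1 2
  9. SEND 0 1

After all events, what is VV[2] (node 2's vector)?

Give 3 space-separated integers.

Initial: VV[0]=[0, 0, 0]
Initial: VV[1]=[0, 0, 0]
Initial: VV[2]=[0, 0, 0]
Event 1: LOCAL 2: VV[2][2]++ -> VV[2]=[0, 0, 1]
Event 2: LOCAL 1: VV[1][1]++ -> VV[1]=[0, 1, 0]
Event 3: LOCAL 2: VV[2][2]++ -> VV[2]=[0, 0, 2]
Event 4: LOCAL 1: VV[1][1]++ -> VV[1]=[0, 2, 0]
Event 5: SEND 1->2: VV[1][1]++ -> VV[1]=[0, 3, 0], msg_vec=[0, 3, 0]; VV[2]=max(VV[2],msg_vec) then VV[2][2]++ -> VV[2]=[0, 3, 3]
Event 6: SEND 2->1: VV[2][2]++ -> VV[2]=[0, 3, 4], msg_vec=[0, 3, 4]; VV[1]=max(VV[1],msg_vec) then VV[1][1]++ -> VV[1]=[0, 4, 4]
Event 7: SEND 2->1: VV[2][2]++ -> VV[2]=[0, 3, 5], msg_vec=[0, 3, 5]; VV[1]=max(VV[1],msg_vec) then VV[1][1]++ -> VV[1]=[0, 5, 5]
Event 8: SEND 1->2: VV[1][1]++ -> VV[1]=[0, 6, 5], msg_vec=[0, 6, 5]; VV[2]=max(VV[2],msg_vec) then VV[2][2]++ -> VV[2]=[0, 6, 6]
Event 9: SEND 0->1: VV[0][0]++ -> VV[0]=[1, 0, 0], msg_vec=[1, 0, 0]; VV[1]=max(VV[1],msg_vec) then VV[1][1]++ -> VV[1]=[1, 7, 5]
Final vectors: VV[0]=[1, 0, 0]; VV[1]=[1, 7, 5]; VV[2]=[0, 6, 6]

Answer: 0 6 6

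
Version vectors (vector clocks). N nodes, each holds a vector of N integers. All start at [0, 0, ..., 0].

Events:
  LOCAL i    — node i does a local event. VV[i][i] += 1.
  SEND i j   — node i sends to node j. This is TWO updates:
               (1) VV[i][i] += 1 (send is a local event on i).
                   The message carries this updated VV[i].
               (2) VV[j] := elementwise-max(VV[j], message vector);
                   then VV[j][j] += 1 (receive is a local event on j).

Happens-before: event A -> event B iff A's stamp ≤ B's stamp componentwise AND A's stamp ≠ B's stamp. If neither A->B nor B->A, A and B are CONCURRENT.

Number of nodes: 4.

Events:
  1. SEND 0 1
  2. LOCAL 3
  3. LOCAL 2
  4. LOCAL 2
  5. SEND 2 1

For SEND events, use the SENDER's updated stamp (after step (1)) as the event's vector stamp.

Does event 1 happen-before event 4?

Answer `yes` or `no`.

Initial: VV[0]=[0, 0, 0, 0]
Initial: VV[1]=[0, 0, 0, 0]
Initial: VV[2]=[0, 0, 0, 0]
Initial: VV[3]=[0, 0, 0, 0]
Event 1: SEND 0->1: VV[0][0]++ -> VV[0]=[1, 0, 0, 0], msg_vec=[1, 0, 0, 0]; VV[1]=max(VV[1],msg_vec) then VV[1][1]++ -> VV[1]=[1, 1, 0, 0]
Event 2: LOCAL 3: VV[3][3]++ -> VV[3]=[0, 0, 0, 1]
Event 3: LOCAL 2: VV[2][2]++ -> VV[2]=[0, 0, 1, 0]
Event 4: LOCAL 2: VV[2][2]++ -> VV[2]=[0, 0, 2, 0]
Event 5: SEND 2->1: VV[2][2]++ -> VV[2]=[0, 0, 3, 0], msg_vec=[0, 0, 3, 0]; VV[1]=max(VV[1],msg_vec) then VV[1][1]++ -> VV[1]=[1, 2, 3, 0]
Event 1 stamp: [1, 0, 0, 0]
Event 4 stamp: [0, 0, 2, 0]
[1, 0, 0, 0] <= [0, 0, 2, 0]? False. Equal? False. Happens-before: False

Answer: no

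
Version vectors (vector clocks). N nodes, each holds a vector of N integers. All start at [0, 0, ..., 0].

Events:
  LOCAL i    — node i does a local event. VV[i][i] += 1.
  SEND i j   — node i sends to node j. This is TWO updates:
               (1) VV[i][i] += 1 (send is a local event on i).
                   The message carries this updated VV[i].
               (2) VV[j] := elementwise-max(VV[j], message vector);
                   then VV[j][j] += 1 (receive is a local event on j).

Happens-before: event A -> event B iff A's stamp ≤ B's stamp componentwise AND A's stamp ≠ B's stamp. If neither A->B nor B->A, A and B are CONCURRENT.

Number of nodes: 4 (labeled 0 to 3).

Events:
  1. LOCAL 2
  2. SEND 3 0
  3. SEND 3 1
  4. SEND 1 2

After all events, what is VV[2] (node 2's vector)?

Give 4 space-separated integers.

Initial: VV[0]=[0, 0, 0, 0]
Initial: VV[1]=[0, 0, 0, 0]
Initial: VV[2]=[0, 0, 0, 0]
Initial: VV[3]=[0, 0, 0, 0]
Event 1: LOCAL 2: VV[2][2]++ -> VV[2]=[0, 0, 1, 0]
Event 2: SEND 3->0: VV[3][3]++ -> VV[3]=[0, 0, 0, 1], msg_vec=[0, 0, 0, 1]; VV[0]=max(VV[0],msg_vec) then VV[0][0]++ -> VV[0]=[1, 0, 0, 1]
Event 3: SEND 3->1: VV[3][3]++ -> VV[3]=[0, 0, 0, 2], msg_vec=[0, 0, 0, 2]; VV[1]=max(VV[1],msg_vec) then VV[1][1]++ -> VV[1]=[0, 1, 0, 2]
Event 4: SEND 1->2: VV[1][1]++ -> VV[1]=[0, 2, 0, 2], msg_vec=[0, 2, 0, 2]; VV[2]=max(VV[2],msg_vec) then VV[2][2]++ -> VV[2]=[0, 2, 2, 2]
Final vectors: VV[0]=[1, 0, 0, 1]; VV[1]=[0, 2, 0, 2]; VV[2]=[0, 2, 2, 2]; VV[3]=[0, 0, 0, 2]

Answer: 0 2 2 2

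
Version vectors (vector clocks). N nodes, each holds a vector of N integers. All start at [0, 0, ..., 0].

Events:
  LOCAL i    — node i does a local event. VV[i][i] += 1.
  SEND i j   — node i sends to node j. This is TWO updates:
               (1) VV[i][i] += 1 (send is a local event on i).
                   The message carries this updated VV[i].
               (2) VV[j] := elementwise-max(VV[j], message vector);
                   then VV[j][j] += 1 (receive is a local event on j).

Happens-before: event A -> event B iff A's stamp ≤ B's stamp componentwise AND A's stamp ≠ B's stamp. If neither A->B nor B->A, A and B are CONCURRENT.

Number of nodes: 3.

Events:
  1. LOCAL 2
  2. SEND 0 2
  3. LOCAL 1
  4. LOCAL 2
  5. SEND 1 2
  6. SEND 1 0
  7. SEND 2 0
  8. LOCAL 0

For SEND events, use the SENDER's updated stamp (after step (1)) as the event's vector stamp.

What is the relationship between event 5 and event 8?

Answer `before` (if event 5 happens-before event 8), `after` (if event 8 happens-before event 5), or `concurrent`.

Initial: VV[0]=[0, 0, 0]
Initial: VV[1]=[0, 0, 0]
Initial: VV[2]=[0, 0, 0]
Event 1: LOCAL 2: VV[2][2]++ -> VV[2]=[0, 0, 1]
Event 2: SEND 0->2: VV[0][0]++ -> VV[0]=[1, 0, 0], msg_vec=[1, 0, 0]; VV[2]=max(VV[2],msg_vec) then VV[2][2]++ -> VV[2]=[1, 0, 2]
Event 3: LOCAL 1: VV[1][1]++ -> VV[1]=[0, 1, 0]
Event 4: LOCAL 2: VV[2][2]++ -> VV[2]=[1, 0, 3]
Event 5: SEND 1->2: VV[1][1]++ -> VV[1]=[0, 2, 0], msg_vec=[0, 2, 0]; VV[2]=max(VV[2],msg_vec) then VV[2][2]++ -> VV[2]=[1, 2, 4]
Event 6: SEND 1->0: VV[1][1]++ -> VV[1]=[0, 3, 0], msg_vec=[0, 3, 0]; VV[0]=max(VV[0],msg_vec) then VV[0][0]++ -> VV[0]=[2, 3, 0]
Event 7: SEND 2->0: VV[2][2]++ -> VV[2]=[1, 2, 5], msg_vec=[1, 2, 5]; VV[0]=max(VV[0],msg_vec) then VV[0][0]++ -> VV[0]=[3, 3, 5]
Event 8: LOCAL 0: VV[0][0]++ -> VV[0]=[4, 3, 5]
Event 5 stamp: [0, 2, 0]
Event 8 stamp: [4, 3, 5]
[0, 2, 0] <= [4, 3, 5]? True
[4, 3, 5] <= [0, 2, 0]? False
Relation: before

Answer: before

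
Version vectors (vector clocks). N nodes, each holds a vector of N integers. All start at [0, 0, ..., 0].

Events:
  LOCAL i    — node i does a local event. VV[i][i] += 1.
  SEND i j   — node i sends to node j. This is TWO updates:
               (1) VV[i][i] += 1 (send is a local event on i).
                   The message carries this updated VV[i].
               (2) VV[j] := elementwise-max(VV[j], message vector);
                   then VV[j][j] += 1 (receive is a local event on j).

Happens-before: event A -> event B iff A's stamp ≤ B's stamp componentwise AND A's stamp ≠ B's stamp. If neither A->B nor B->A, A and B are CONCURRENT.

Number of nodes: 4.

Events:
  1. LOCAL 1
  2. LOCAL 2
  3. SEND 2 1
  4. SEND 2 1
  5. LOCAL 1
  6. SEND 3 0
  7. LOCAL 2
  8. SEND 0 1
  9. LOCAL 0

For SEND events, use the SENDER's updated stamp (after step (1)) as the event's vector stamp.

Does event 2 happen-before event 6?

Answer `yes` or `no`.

Initial: VV[0]=[0, 0, 0, 0]
Initial: VV[1]=[0, 0, 0, 0]
Initial: VV[2]=[0, 0, 0, 0]
Initial: VV[3]=[0, 0, 0, 0]
Event 1: LOCAL 1: VV[1][1]++ -> VV[1]=[0, 1, 0, 0]
Event 2: LOCAL 2: VV[2][2]++ -> VV[2]=[0, 0, 1, 0]
Event 3: SEND 2->1: VV[2][2]++ -> VV[2]=[0, 0, 2, 0], msg_vec=[0, 0, 2, 0]; VV[1]=max(VV[1],msg_vec) then VV[1][1]++ -> VV[1]=[0, 2, 2, 0]
Event 4: SEND 2->1: VV[2][2]++ -> VV[2]=[0, 0, 3, 0], msg_vec=[0, 0, 3, 0]; VV[1]=max(VV[1],msg_vec) then VV[1][1]++ -> VV[1]=[0, 3, 3, 0]
Event 5: LOCAL 1: VV[1][1]++ -> VV[1]=[0, 4, 3, 0]
Event 6: SEND 3->0: VV[3][3]++ -> VV[3]=[0, 0, 0, 1], msg_vec=[0, 0, 0, 1]; VV[0]=max(VV[0],msg_vec) then VV[0][0]++ -> VV[0]=[1, 0, 0, 1]
Event 7: LOCAL 2: VV[2][2]++ -> VV[2]=[0, 0, 4, 0]
Event 8: SEND 0->1: VV[0][0]++ -> VV[0]=[2, 0, 0, 1], msg_vec=[2, 0, 0, 1]; VV[1]=max(VV[1],msg_vec) then VV[1][1]++ -> VV[1]=[2, 5, 3, 1]
Event 9: LOCAL 0: VV[0][0]++ -> VV[0]=[3, 0, 0, 1]
Event 2 stamp: [0, 0, 1, 0]
Event 6 stamp: [0, 0, 0, 1]
[0, 0, 1, 0] <= [0, 0, 0, 1]? False. Equal? False. Happens-before: False

Answer: no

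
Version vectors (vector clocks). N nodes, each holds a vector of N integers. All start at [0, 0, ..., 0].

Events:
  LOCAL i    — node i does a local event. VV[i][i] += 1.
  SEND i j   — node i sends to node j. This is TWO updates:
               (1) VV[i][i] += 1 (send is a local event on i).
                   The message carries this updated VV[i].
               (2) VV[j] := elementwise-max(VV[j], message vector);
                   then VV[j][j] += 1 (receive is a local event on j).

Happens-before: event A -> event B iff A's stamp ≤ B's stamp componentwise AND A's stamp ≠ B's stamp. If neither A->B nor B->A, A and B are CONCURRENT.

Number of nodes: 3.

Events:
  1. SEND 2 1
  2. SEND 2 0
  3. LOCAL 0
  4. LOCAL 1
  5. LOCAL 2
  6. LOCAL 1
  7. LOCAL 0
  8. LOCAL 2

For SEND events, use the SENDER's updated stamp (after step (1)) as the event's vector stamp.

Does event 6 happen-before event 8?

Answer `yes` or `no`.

Answer: no

Derivation:
Initial: VV[0]=[0, 0, 0]
Initial: VV[1]=[0, 0, 0]
Initial: VV[2]=[0, 0, 0]
Event 1: SEND 2->1: VV[2][2]++ -> VV[2]=[0, 0, 1], msg_vec=[0, 0, 1]; VV[1]=max(VV[1],msg_vec) then VV[1][1]++ -> VV[1]=[0, 1, 1]
Event 2: SEND 2->0: VV[2][2]++ -> VV[2]=[0, 0, 2], msg_vec=[0, 0, 2]; VV[0]=max(VV[0],msg_vec) then VV[0][0]++ -> VV[0]=[1, 0, 2]
Event 3: LOCAL 0: VV[0][0]++ -> VV[0]=[2, 0, 2]
Event 4: LOCAL 1: VV[1][1]++ -> VV[1]=[0, 2, 1]
Event 5: LOCAL 2: VV[2][2]++ -> VV[2]=[0, 0, 3]
Event 6: LOCAL 1: VV[1][1]++ -> VV[1]=[0, 3, 1]
Event 7: LOCAL 0: VV[0][0]++ -> VV[0]=[3, 0, 2]
Event 8: LOCAL 2: VV[2][2]++ -> VV[2]=[0, 0, 4]
Event 6 stamp: [0, 3, 1]
Event 8 stamp: [0, 0, 4]
[0, 3, 1] <= [0, 0, 4]? False. Equal? False. Happens-before: False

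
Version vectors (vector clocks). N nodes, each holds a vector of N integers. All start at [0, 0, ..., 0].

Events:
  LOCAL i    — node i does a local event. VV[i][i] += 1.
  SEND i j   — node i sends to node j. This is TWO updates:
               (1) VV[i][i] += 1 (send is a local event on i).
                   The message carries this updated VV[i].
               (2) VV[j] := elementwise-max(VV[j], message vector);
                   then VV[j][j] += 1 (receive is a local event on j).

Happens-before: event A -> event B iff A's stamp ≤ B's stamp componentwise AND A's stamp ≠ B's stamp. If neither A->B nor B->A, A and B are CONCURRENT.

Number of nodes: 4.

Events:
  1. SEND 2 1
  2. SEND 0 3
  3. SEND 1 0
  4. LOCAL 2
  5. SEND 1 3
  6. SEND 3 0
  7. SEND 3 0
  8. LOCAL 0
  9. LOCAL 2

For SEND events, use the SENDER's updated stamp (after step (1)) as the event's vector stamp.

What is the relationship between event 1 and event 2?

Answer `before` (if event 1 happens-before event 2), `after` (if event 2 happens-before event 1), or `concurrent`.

Answer: concurrent

Derivation:
Initial: VV[0]=[0, 0, 0, 0]
Initial: VV[1]=[0, 0, 0, 0]
Initial: VV[2]=[0, 0, 0, 0]
Initial: VV[3]=[0, 0, 0, 0]
Event 1: SEND 2->1: VV[2][2]++ -> VV[2]=[0, 0, 1, 0], msg_vec=[0, 0, 1, 0]; VV[1]=max(VV[1],msg_vec) then VV[1][1]++ -> VV[1]=[0, 1, 1, 0]
Event 2: SEND 0->3: VV[0][0]++ -> VV[0]=[1, 0, 0, 0], msg_vec=[1, 0, 0, 0]; VV[3]=max(VV[3],msg_vec) then VV[3][3]++ -> VV[3]=[1, 0, 0, 1]
Event 3: SEND 1->0: VV[1][1]++ -> VV[1]=[0, 2, 1, 0], msg_vec=[0, 2, 1, 0]; VV[0]=max(VV[0],msg_vec) then VV[0][0]++ -> VV[0]=[2, 2, 1, 0]
Event 4: LOCAL 2: VV[2][2]++ -> VV[2]=[0, 0, 2, 0]
Event 5: SEND 1->3: VV[1][1]++ -> VV[1]=[0, 3, 1, 0], msg_vec=[0, 3, 1, 0]; VV[3]=max(VV[3],msg_vec) then VV[3][3]++ -> VV[3]=[1, 3, 1, 2]
Event 6: SEND 3->0: VV[3][3]++ -> VV[3]=[1, 3, 1, 3], msg_vec=[1, 3, 1, 3]; VV[0]=max(VV[0],msg_vec) then VV[0][0]++ -> VV[0]=[3, 3, 1, 3]
Event 7: SEND 3->0: VV[3][3]++ -> VV[3]=[1, 3, 1, 4], msg_vec=[1, 3, 1, 4]; VV[0]=max(VV[0],msg_vec) then VV[0][0]++ -> VV[0]=[4, 3, 1, 4]
Event 8: LOCAL 0: VV[0][0]++ -> VV[0]=[5, 3, 1, 4]
Event 9: LOCAL 2: VV[2][2]++ -> VV[2]=[0, 0, 3, 0]
Event 1 stamp: [0, 0, 1, 0]
Event 2 stamp: [1, 0, 0, 0]
[0, 0, 1, 0] <= [1, 0, 0, 0]? False
[1, 0, 0, 0] <= [0, 0, 1, 0]? False
Relation: concurrent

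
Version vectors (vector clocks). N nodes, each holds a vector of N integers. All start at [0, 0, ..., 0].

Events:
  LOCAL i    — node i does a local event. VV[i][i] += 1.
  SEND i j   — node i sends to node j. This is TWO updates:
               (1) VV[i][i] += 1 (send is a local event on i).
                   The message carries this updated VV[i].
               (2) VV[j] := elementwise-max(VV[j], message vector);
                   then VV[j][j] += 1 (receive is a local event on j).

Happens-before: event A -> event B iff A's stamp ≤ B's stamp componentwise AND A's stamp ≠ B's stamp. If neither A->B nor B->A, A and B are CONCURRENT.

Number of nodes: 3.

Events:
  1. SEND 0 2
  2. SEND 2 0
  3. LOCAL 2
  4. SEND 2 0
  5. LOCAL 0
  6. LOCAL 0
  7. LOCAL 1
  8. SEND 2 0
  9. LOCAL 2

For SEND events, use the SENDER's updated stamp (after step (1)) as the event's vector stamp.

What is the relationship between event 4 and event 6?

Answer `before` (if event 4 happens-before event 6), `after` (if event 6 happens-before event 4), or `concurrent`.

Answer: before

Derivation:
Initial: VV[0]=[0, 0, 0]
Initial: VV[1]=[0, 0, 0]
Initial: VV[2]=[0, 0, 0]
Event 1: SEND 0->2: VV[0][0]++ -> VV[0]=[1, 0, 0], msg_vec=[1, 0, 0]; VV[2]=max(VV[2],msg_vec) then VV[2][2]++ -> VV[2]=[1, 0, 1]
Event 2: SEND 2->0: VV[2][2]++ -> VV[2]=[1, 0, 2], msg_vec=[1, 0, 2]; VV[0]=max(VV[0],msg_vec) then VV[0][0]++ -> VV[0]=[2, 0, 2]
Event 3: LOCAL 2: VV[2][2]++ -> VV[2]=[1, 0, 3]
Event 4: SEND 2->0: VV[2][2]++ -> VV[2]=[1, 0, 4], msg_vec=[1, 0, 4]; VV[0]=max(VV[0],msg_vec) then VV[0][0]++ -> VV[0]=[3, 0, 4]
Event 5: LOCAL 0: VV[0][0]++ -> VV[0]=[4, 0, 4]
Event 6: LOCAL 0: VV[0][0]++ -> VV[0]=[5, 0, 4]
Event 7: LOCAL 1: VV[1][1]++ -> VV[1]=[0, 1, 0]
Event 8: SEND 2->0: VV[2][2]++ -> VV[2]=[1, 0, 5], msg_vec=[1, 0, 5]; VV[0]=max(VV[0],msg_vec) then VV[0][0]++ -> VV[0]=[6, 0, 5]
Event 9: LOCAL 2: VV[2][2]++ -> VV[2]=[1, 0, 6]
Event 4 stamp: [1, 0, 4]
Event 6 stamp: [5, 0, 4]
[1, 0, 4] <= [5, 0, 4]? True
[5, 0, 4] <= [1, 0, 4]? False
Relation: before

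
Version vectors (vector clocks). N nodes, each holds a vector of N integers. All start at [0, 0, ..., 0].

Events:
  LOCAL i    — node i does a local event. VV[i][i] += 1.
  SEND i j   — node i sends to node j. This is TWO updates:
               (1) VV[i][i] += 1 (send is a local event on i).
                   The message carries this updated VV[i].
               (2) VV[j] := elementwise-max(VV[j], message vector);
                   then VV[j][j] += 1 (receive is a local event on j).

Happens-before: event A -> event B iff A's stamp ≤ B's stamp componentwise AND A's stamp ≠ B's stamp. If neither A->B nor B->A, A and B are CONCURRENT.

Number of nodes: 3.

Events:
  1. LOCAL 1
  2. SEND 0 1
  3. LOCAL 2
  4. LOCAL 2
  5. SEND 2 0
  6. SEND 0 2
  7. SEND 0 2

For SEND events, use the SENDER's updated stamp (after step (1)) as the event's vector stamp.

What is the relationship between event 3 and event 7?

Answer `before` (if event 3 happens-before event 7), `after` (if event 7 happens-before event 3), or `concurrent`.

Initial: VV[0]=[0, 0, 0]
Initial: VV[1]=[0, 0, 0]
Initial: VV[2]=[0, 0, 0]
Event 1: LOCAL 1: VV[1][1]++ -> VV[1]=[0, 1, 0]
Event 2: SEND 0->1: VV[0][0]++ -> VV[0]=[1, 0, 0], msg_vec=[1, 0, 0]; VV[1]=max(VV[1],msg_vec) then VV[1][1]++ -> VV[1]=[1, 2, 0]
Event 3: LOCAL 2: VV[2][2]++ -> VV[2]=[0, 0, 1]
Event 4: LOCAL 2: VV[2][2]++ -> VV[2]=[0, 0, 2]
Event 5: SEND 2->0: VV[2][2]++ -> VV[2]=[0, 0, 3], msg_vec=[0, 0, 3]; VV[0]=max(VV[0],msg_vec) then VV[0][0]++ -> VV[0]=[2, 0, 3]
Event 6: SEND 0->2: VV[0][0]++ -> VV[0]=[3, 0, 3], msg_vec=[3, 0, 3]; VV[2]=max(VV[2],msg_vec) then VV[2][2]++ -> VV[2]=[3, 0, 4]
Event 7: SEND 0->2: VV[0][0]++ -> VV[0]=[4, 0, 3], msg_vec=[4, 0, 3]; VV[2]=max(VV[2],msg_vec) then VV[2][2]++ -> VV[2]=[4, 0, 5]
Event 3 stamp: [0, 0, 1]
Event 7 stamp: [4, 0, 3]
[0, 0, 1] <= [4, 0, 3]? True
[4, 0, 3] <= [0, 0, 1]? False
Relation: before

Answer: before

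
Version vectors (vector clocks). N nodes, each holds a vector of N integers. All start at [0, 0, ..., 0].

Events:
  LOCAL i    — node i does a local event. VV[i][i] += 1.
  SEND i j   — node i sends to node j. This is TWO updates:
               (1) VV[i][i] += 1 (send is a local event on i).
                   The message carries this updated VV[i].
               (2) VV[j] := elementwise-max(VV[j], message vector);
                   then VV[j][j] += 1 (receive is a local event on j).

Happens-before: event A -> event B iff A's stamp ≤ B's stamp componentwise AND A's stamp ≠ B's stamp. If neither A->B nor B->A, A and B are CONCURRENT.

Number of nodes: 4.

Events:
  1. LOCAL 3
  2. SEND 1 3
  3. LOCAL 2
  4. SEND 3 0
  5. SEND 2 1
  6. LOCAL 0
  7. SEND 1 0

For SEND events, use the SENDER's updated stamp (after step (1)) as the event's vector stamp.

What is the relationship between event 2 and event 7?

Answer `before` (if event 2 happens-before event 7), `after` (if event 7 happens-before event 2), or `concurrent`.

Answer: before

Derivation:
Initial: VV[0]=[0, 0, 0, 0]
Initial: VV[1]=[0, 0, 0, 0]
Initial: VV[2]=[0, 0, 0, 0]
Initial: VV[3]=[0, 0, 0, 0]
Event 1: LOCAL 3: VV[3][3]++ -> VV[3]=[0, 0, 0, 1]
Event 2: SEND 1->3: VV[1][1]++ -> VV[1]=[0, 1, 0, 0], msg_vec=[0, 1, 0, 0]; VV[3]=max(VV[3],msg_vec) then VV[3][3]++ -> VV[3]=[0, 1, 0, 2]
Event 3: LOCAL 2: VV[2][2]++ -> VV[2]=[0, 0, 1, 0]
Event 4: SEND 3->0: VV[3][3]++ -> VV[3]=[0, 1, 0, 3], msg_vec=[0, 1, 0, 3]; VV[0]=max(VV[0],msg_vec) then VV[0][0]++ -> VV[0]=[1, 1, 0, 3]
Event 5: SEND 2->1: VV[2][2]++ -> VV[2]=[0, 0, 2, 0], msg_vec=[0, 0, 2, 0]; VV[1]=max(VV[1],msg_vec) then VV[1][1]++ -> VV[1]=[0, 2, 2, 0]
Event 6: LOCAL 0: VV[0][0]++ -> VV[0]=[2, 1, 0, 3]
Event 7: SEND 1->0: VV[1][1]++ -> VV[1]=[0, 3, 2, 0], msg_vec=[0, 3, 2, 0]; VV[0]=max(VV[0],msg_vec) then VV[0][0]++ -> VV[0]=[3, 3, 2, 3]
Event 2 stamp: [0, 1, 0, 0]
Event 7 stamp: [0, 3, 2, 0]
[0, 1, 0, 0] <= [0, 3, 2, 0]? True
[0, 3, 2, 0] <= [0, 1, 0, 0]? False
Relation: before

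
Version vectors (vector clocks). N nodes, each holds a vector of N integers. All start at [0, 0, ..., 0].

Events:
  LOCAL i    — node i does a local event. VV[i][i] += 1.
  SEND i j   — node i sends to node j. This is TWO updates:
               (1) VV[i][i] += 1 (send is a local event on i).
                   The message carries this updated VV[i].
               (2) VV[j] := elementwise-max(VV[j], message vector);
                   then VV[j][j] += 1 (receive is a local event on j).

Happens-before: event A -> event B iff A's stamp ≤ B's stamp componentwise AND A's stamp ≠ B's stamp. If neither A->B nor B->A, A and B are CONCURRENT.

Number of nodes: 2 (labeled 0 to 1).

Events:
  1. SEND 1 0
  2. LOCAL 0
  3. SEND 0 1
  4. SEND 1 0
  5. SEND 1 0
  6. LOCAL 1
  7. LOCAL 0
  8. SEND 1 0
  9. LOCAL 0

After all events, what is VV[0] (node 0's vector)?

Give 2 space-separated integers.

Initial: VV[0]=[0, 0]
Initial: VV[1]=[0, 0]
Event 1: SEND 1->0: VV[1][1]++ -> VV[1]=[0, 1], msg_vec=[0, 1]; VV[0]=max(VV[0],msg_vec) then VV[0][0]++ -> VV[0]=[1, 1]
Event 2: LOCAL 0: VV[0][0]++ -> VV[0]=[2, 1]
Event 3: SEND 0->1: VV[0][0]++ -> VV[0]=[3, 1], msg_vec=[3, 1]; VV[1]=max(VV[1],msg_vec) then VV[1][1]++ -> VV[1]=[3, 2]
Event 4: SEND 1->0: VV[1][1]++ -> VV[1]=[3, 3], msg_vec=[3, 3]; VV[0]=max(VV[0],msg_vec) then VV[0][0]++ -> VV[0]=[4, 3]
Event 5: SEND 1->0: VV[1][1]++ -> VV[1]=[3, 4], msg_vec=[3, 4]; VV[0]=max(VV[0],msg_vec) then VV[0][0]++ -> VV[0]=[5, 4]
Event 6: LOCAL 1: VV[1][1]++ -> VV[1]=[3, 5]
Event 7: LOCAL 0: VV[0][0]++ -> VV[0]=[6, 4]
Event 8: SEND 1->0: VV[1][1]++ -> VV[1]=[3, 6], msg_vec=[3, 6]; VV[0]=max(VV[0],msg_vec) then VV[0][0]++ -> VV[0]=[7, 6]
Event 9: LOCAL 0: VV[0][0]++ -> VV[0]=[8, 6]
Final vectors: VV[0]=[8, 6]; VV[1]=[3, 6]

Answer: 8 6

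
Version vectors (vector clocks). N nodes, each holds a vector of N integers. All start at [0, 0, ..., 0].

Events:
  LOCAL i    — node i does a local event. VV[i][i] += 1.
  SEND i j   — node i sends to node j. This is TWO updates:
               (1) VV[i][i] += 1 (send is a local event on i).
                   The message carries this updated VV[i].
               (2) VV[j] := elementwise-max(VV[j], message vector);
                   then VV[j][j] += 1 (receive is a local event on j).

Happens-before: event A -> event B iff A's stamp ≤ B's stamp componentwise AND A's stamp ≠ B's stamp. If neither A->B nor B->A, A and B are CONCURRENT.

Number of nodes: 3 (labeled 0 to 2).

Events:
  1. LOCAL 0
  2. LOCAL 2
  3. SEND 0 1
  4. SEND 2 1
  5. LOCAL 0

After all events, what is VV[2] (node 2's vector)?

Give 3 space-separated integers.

Answer: 0 0 2

Derivation:
Initial: VV[0]=[0, 0, 0]
Initial: VV[1]=[0, 0, 0]
Initial: VV[2]=[0, 0, 0]
Event 1: LOCAL 0: VV[0][0]++ -> VV[0]=[1, 0, 0]
Event 2: LOCAL 2: VV[2][2]++ -> VV[2]=[0, 0, 1]
Event 3: SEND 0->1: VV[0][0]++ -> VV[0]=[2, 0, 0], msg_vec=[2, 0, 0]; VV[1]=max(VV[1],msg_vec) then VV[1][1]++ -> VV[1]=[2, 1, 0]
Event 4: SEND 2->1: VV[2][2]++ -> VV[2]=[0, 0, 2], msg_vec=[0, 0, 2]; VV[1]=max(VV[1],msg_vec) then VV[1][1]++ -> VV[1]=[2, 2, 2]
Event 5: LOCAL 0: VV[0][0]++ -> VV[0]=[3, 0, 0]
Final vectors: VV[0]=[3, 0, 0]; VV[1]=[2, 2, 2]; VV[2]=[0, 0, 2]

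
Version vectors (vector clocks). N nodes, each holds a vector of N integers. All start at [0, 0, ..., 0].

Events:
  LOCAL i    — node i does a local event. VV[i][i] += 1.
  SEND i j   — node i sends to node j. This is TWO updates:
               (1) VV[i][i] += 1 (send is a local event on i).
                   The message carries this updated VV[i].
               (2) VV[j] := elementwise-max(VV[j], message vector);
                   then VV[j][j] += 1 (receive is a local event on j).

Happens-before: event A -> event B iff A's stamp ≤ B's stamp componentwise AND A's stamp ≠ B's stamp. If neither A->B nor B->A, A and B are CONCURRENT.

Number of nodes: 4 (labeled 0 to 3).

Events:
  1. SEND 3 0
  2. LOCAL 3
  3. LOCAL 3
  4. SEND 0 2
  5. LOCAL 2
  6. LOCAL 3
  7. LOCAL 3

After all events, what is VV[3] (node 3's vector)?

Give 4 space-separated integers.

Initial: VV[0]=[0, 0, 0, 0]
Initial: VV[1]=[0, 0, 0, 0]
Initial: VV[2]=[0, 0, 0, 0]
Initial: VV[3]=[0, 0, 0, 0]
Event 1: SEND 3->0: VV[3][3]++ -> VV[3]=[0, 0, 0, 1], msg_vec=[0, 0, 0, 1]; VV[0]=max(VV[0],msg_vec) then VV[0][0]++ -> VV[0]=[1, 0, 0, 1]
Event 2: LOCAL 3: VV[3][3]++ -> VV[3]=[0, 0, 0, 2]
Event 3: LOCAL 3: VV[3][3]++ -> VV[3]=[0, 0, 0, 3]
Event 4: SEND 0->2: VV[0][0]++ -> VV[0]=[2, 0, 0, 1], msg_vec=[2, 0, 0, 1]; VV[2]=max(VV[2],msg_vec) then VV[2][2]++ -> VV[2]=[2, 0, 1, 1]
Event 5: LOCAL 2: VV[2][2]++ -> VV[2]=[2, 0, 2, 1]
Event 6: LOCAL 3: VV[3][3]++ -> VV[3]=[0, 0, 0, 4]
Event 7: LOCAL 3: VV[3][3]++ -> VV[3]=[0, 0, 0, 5]
Final vectors: VV[0]=[2, 0, 0, 1]; VV[1]=[0, 0, 0, 0]; VV[2]=[2, 0, 2, 1]; VV[3]=[0, 0, 0, 5]

Answer: 0 0 0 5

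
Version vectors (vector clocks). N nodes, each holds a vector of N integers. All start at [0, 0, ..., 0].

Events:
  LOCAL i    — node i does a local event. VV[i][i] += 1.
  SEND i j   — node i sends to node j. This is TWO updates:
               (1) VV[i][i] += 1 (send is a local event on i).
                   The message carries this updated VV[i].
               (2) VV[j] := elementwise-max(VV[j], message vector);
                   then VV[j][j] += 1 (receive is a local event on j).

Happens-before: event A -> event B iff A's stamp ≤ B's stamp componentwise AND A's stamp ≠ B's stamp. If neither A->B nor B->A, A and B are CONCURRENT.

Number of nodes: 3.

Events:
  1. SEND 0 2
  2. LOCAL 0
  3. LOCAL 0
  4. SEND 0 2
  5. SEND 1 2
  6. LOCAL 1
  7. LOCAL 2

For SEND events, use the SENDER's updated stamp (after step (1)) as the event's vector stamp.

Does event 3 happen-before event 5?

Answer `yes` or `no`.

Initial: VV[0]=[0, 0, 0]
Initial: VV[1]=[0, 0, 0]
Initial: VV[2]=[0, 0, 0]
Event 1: SEND 0->2: VV[0][0]++ -> VV[0]=[1, 0, 0], msg_vec=[1, 0, 0]; VV[2]=max(VV[2],msg_vec) then VV[2][2]++ -> VV[2]=[1, 0, 1]
Event 2: LOCAL 0: VV[0][0]++ -> VV[0]=[2, 0, 0]
Event 3: LOCAL 0: VV[0][0]++ -> VV[0]=[3, 0, 0]
Event 4: SEND 0->2: VV[0][0]++ -> VV[0]=[4, 0, 0], msg_vec=[4, 0, 0]; VV[2]=max(VV[2],msg_vec) then VV[2][2]++ -> VV[2]=[4, 0, 2]
Event 5: SEND 1->2: VV[1][1]++ -> VV[1]=[0, 1, 0], msg_vec=[0, 1, 0]; VV[2]=max(VV[2],msg_vec) then VV[2][2]++ -> VV[2]=[4, 1, 3]
Event 6: LOCAL 1: VV[1][1]++ -> VV[1]=[0, 2, 0]
Event 7: LOCAL 2: VV[2][2]++ -> VV[2]=[4, 1, 4]
Event 3 stamp: [3, 0, 0]
Event 5 stamp: [0, 1, 0]
[3, 0, 0] <= [0, 1, 0]? False. Equal? False. Happens-before: False

Answer: no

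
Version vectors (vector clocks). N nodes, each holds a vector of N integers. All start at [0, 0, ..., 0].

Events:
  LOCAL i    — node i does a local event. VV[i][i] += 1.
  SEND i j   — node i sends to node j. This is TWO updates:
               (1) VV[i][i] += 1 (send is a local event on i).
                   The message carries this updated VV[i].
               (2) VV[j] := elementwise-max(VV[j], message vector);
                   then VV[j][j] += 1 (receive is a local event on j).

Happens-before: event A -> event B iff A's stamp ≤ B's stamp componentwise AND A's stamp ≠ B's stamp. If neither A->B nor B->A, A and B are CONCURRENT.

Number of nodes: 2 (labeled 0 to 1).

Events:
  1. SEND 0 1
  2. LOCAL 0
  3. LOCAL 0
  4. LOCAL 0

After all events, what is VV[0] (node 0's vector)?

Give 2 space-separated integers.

Answer: 4 0

Derivation:
Initial: VV[0]=[0, 0]
Initial: VV[1]=[0, 0]
Event 1: SEND 0->1: VV[0][0]++ -> VV[0]=[1, 0], msg_vec=[1, 0]; VV[1]=max(VV[1],msg_vec) then VV[1][1]++ -> VV[1]=[1, 1]
Event 2: LOCAL 0: VV[0][0]++ -> VV[0]=[2, 0]
Event 3: LOCAL 0: VV[0][0]++ -> VV[0]=[3, 0]
Event 4: LOCAL 0: VV[0][0]++ -> VV[0]=[4, 0]
Final vectors: VV[0]=[4, 0]; VV[1]=[1, 1]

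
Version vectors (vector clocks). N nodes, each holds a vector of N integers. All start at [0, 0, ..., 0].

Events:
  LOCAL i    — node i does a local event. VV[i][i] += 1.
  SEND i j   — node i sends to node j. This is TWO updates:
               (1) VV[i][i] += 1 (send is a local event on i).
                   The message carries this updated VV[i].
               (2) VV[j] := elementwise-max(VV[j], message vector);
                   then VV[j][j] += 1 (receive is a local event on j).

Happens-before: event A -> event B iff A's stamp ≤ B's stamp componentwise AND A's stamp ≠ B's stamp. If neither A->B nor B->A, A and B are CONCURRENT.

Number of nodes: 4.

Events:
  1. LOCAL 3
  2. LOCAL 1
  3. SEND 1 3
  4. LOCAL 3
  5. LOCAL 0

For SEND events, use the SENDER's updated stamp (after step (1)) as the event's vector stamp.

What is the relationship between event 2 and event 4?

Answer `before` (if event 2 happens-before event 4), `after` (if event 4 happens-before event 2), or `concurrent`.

Initial: VV[0]=[0, 0, 0, 0]
Initial: VV[1]=[0, 0, 0, 0]
Initial: VV[2]=[0, 0, 0, 0]
Initial: VV[3]=[0, 0, 0, 0]
Event 1: LOCAL 3: VV[3][3]++ -> VV[3]=[0, 0, 0, 1]
Event 2: LOCAL 1: VV[1][1]++ -> VV[1]=[0, 1, 0, 0]
Event 3: SEND 1->3: VV[1][1]++ -> VV[1]=[0, 2, 0, 0], msg_vec=[0, 2, 0, 0]; VV[3]=max(VV[3],msg_vec) then VV[3][3]++ -> VV[3]=[0, 2, 0, 2]
Event 4: LOCAL 3: VV[3][3]++ -> VV[3]=[0, 2, 0, 3]
Event 5: LOCAL 0: VV[0][0]++ -> VV[0]=[1, 0, 0, 0]
Event 2 stamp: [0, 1, 0, 0]
Event 4 stamp: [0, 2, 0, 3]
[0, 1, 0, 0] <= [0, 2, 0, 3]? True
[0, 2, 0, 3] <= [0, 1, 0, 0]? False
Relation: before

Answer: before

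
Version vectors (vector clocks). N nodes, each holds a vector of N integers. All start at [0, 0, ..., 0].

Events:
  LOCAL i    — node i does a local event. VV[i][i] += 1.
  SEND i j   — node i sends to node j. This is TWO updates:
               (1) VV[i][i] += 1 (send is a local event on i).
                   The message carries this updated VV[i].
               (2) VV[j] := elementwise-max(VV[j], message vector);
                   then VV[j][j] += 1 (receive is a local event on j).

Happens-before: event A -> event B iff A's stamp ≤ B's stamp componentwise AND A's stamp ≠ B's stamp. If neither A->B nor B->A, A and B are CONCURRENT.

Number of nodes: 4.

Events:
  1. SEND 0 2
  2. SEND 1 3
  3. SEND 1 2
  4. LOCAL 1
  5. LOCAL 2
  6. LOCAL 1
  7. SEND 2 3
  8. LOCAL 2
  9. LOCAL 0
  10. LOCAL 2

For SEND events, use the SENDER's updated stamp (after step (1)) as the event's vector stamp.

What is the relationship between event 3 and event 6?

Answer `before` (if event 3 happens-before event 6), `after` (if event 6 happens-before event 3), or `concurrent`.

Answer: before

Derivation:
Initial: VV[0]=[0, 0, 0, 0]
Initial: VV[1]=[0, 0, 0, 0]
Initial: VV[2]=[0, 0, 0, 0]
Initial: VV[3]=[0, 0, 0, 0]
Event 1: SEND 0->2: VV[0][0]++ -> VV[0]=[1, 0, 0, 0], msg_vec=[1, 0, 0, 0]; VV[2]=max(VV[2],msg_vec) then VV[2][2]++ -> VV[2]=[1, 0, 1, 0]
Event 2: SEND 1->3: VV[1][1]++ -> VV[1]=[0, 1, 0, 0], msg_vec=[0, 1, 0, 0]; VV[3]=max(VV[3],msg_vec) then VV[3][3]++ -> VV[3]=[0, 1, 0, 1]
Event 3: SEND 1->2: VV[1][1]++ -> VV[1]=[0, 2, 0, 0], msg_vec=[0, 2, 0, 0]; VV[2]=max(VV[2],msg_vec) then VV[2][2]++ -> VV[2]=[1, 2, 2, 0]
Event 4: LOCAL 1: VV[1][1]++ -> VV[1]=[0, 3, 0, 0]
Event 5: LOCAL 2: VV[2][2]++ -> VV[2]=[1, 2, 3, 0]
Event 6: LOCAL 1: VV[1][1]++ -> VV[1]=[0, 4, 0, 0]
Event 7: SEND 2->3: VV[2][2]++ -> VV[2]=[1, 2, 4, 0], msg_vec=[1, 2, 4, 0]; VV[3]=max(VV[3],msg_vec) then VV[3][3]++ -> VV[3]=[1, 2, 4, 2]
Event 8: LOCAL 2: VV[2][2]++ -> VV[2]=[1, 2, 5, 0]
Event 9: LOCAL 0: VV[0][0]++ -> VV[0]=[2, 0, 0, 0]
Event 10: LOCAL 2: VV[2][2]++ -> VV[2]=[1, 2, 6, 0]
Event 3 stamp: [0, 2, 0, 0]
Event 6 stamp: [0, 4, 0, 0]
[0, 2, 0, 0] <= [0, 4, 0, 0]? True
[0, 4, 0, 0] <= [0, 2, 0, 0]? False
Relation: before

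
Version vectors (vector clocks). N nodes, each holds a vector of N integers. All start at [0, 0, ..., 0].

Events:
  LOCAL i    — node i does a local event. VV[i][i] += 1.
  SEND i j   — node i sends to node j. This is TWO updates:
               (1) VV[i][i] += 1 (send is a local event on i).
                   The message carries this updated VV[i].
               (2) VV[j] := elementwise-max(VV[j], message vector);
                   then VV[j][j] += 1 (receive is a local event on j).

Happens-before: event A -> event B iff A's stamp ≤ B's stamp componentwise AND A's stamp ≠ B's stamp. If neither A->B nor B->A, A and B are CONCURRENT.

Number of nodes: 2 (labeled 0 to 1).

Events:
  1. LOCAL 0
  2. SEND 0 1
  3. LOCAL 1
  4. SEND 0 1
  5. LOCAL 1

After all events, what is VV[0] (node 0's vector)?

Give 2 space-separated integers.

Initial: VV[0]=[0, 0]
Initial: VV[1]=[0, 0]
Event 1: LOCAL 0: VV[0][0]++ -> VV[0]=[1, 0]
Event 2: SEND 0->1: VV[0][0]++ -> VV[0]=[2, 0], msg_vec=[2, 0]; VV[1]=max(VV[1],msg_vec) then VV[1][1]++ -> VV[1]=[2, 1]
Event 3: LOCAL 1: VV[1][1]++ -> VV[1]=[2, 2]
Event 4: SEND 0->1: VV[0][0]++ -> VV[0]=[3, 0], msg_vec=[3, 0]; VV[1]=max(VV[1],msg_vec) then VV[1][1]++ -> VV[1]=[3, 3]
Event 5: LOCAL 1: VV[1][1]++ -> VV[1]=[3, 4]
Final vectors: VV[0]=[3, 0]; VV[1]=[3, 4]

Answer: 3 0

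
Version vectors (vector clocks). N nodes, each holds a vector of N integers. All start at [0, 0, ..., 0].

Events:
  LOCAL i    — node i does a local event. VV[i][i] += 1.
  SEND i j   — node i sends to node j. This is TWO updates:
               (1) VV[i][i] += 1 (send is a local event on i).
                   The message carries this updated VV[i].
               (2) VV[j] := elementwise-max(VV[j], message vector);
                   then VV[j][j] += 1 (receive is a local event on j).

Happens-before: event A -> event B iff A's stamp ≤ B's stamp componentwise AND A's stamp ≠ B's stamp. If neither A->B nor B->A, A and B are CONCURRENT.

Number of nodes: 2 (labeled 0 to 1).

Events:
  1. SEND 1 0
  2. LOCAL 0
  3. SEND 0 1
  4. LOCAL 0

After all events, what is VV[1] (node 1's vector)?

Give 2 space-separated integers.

Answer: 3 2

Derivation:
Initial: VV[0]=[0, 0]
Initial: VV[1]=[0, 0]
Event 1: SEND 1->0: VV[1][1]++ -> VV[1]=[0, 1], msg_vec=[0, 1]; VV[0]=max(VV[0],msg_vec) then VV[0][0]++ -> VV[0]=[1, 1]
Event 2: LOCAL 0: VV[0][0]++ -> VV[0]=[2, 1]
Event 3: SEND 0->1: VV[0][0]++ -> VV[0]=[3, 1], msg_vec=[3, 1]; VV[1]=max(VV[1],msg_vec) then VV[1][1]++ -> VV[1]=[3, 2]
Event 4: LOCAL 0: VV[0][0]++ -> VV[0]=[4, 1]
Final vectors: VV[0]=[4, 1]; VV[1]=[3, 2]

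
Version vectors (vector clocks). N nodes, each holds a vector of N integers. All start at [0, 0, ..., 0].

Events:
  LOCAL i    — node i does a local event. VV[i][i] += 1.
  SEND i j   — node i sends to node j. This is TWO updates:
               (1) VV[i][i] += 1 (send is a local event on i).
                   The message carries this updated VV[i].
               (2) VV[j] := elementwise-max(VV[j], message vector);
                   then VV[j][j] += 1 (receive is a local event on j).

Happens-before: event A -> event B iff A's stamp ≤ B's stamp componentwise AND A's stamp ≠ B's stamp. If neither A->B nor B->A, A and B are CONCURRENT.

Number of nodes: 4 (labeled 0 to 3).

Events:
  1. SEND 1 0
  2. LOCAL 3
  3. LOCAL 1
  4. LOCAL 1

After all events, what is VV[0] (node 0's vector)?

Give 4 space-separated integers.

Initial: VV[0]=[0, 0, 0, 0]
Initial: VV[1]=[0, 0, 0, 0]
Initial: VV[2]=[0, 0, 0, 0]
Initial: VV[3]=[0, 0, 0, 0]
Event 1: SEND 1->0: VV[1][1]++ -> VV[1]=[0, 1, 0, 0], msg_vec=[0, 1, 0, 0]; VV[0]=max(VV[0],msg_vec) then VV[0][0]++ -> VV[0]=[1, 1, 0, 0]
Event 2: LOCAL 3: VV[3][3]++ -> VV[3]=[0, 0, 0, 1]
Event 3: LOCAL 1: VV[1][1]++ -> VV[1]=[0, 2, 0, 0]
Event 4: LOCAL 1: VV[1][1]++ -> VV[1]=[0, 3, 0, 0]
Final vectors: VV[0]=[1, 1, 0, 0]; VV[1]=[0, 3, 0, 0]; VV[2]=[0, 0, 0, 0]; VV[3]=[0, 0, 0, 1]

Answer: 1 1 0 0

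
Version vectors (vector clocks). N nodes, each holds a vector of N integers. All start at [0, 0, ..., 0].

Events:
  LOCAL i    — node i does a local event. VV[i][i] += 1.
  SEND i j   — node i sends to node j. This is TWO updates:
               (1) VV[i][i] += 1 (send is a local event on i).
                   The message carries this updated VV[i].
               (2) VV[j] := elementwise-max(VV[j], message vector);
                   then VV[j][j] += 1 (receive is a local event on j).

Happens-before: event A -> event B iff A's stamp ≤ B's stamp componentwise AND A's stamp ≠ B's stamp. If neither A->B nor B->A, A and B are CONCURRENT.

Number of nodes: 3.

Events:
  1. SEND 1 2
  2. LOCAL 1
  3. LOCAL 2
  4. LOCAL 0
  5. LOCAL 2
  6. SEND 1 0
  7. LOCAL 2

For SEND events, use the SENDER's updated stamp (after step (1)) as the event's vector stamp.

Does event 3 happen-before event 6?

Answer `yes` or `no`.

Initial: VV[0]=[0, 0, 0]
Initial: VV[1]=[0, 0, 0]
Initial: VV[2]=[0, 0, 0]
Event 1: SEND 1->2: VV[1][1]++ -> VV[1]=[0, 1, 0], msg_vec=[0, 1, 0]; VV[2]=max(VV[2],msg_vec) then VV[2][2]++ -> VV[2]=[0, 1, 1]
Event 2: LOCAL 1: VV[1][1]++ -> VV[1]=[0, 2, 0]
Event 3: LOCAL 2: VV[2][2]++ -> VV[2]=[0, 1, 2]
Event 4: LOCAL 0: VV[0][0]++ -> VV[0]=[1, 0, 0]
Event 5: LOCAL 2: VV[2][2]++ -> VV[2]=[0, 1, 3]
Event 6: SEND 1->0: VV[1][1]++ -> VV[1]=[0, 3, 0], msg_vec=[0, 3, 0]; VV[0]=max(VV[0],msg_vec) then VV[0][0]++ -> VV[0]=[2, 3, 0]
Event 7: LOCAL 2: VV[2][2]++ -> VV[2]=[0, 1, 4]
Event 3 stamp: [0, 1, 2]
Event 6 stamp: [0, 3, 0]
[0, 1, 2] <= [0, 3, 0]? False. Equal? False. Happens-before: False

Answer: no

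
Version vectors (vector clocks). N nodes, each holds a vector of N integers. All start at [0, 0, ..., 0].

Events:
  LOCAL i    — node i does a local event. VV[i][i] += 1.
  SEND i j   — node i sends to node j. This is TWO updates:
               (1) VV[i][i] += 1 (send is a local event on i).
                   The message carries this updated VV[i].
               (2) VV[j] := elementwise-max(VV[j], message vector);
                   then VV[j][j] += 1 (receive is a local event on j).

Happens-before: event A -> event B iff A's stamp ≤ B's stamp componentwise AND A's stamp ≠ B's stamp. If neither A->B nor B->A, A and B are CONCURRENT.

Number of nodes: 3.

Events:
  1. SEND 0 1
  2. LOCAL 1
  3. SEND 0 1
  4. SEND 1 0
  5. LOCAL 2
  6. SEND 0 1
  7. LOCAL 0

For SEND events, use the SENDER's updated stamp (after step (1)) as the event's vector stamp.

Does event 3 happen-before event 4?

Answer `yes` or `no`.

Answer: yes

Derivation:
Initial: VV[0]=[0, 0, 0]
Initial: VV[1]=[0, 0, 0]
Initial: VV[2]=[0, 0, 0]
Event 1: SEND 0->1: VV[0][0]++ -> VV[0]=[1, 0, 0], msg_vec=[1, 0, 0]; VV[1]=max(VV[1],msg_vec) then VV[1][1]++ -> VV[1]=[1, 1, 0]
Event 2: LOCAL 1: VV[1][1]++ -> VV[1]=[1, 2, 0]
Event 3: SEND 0->1: VV[0][0]++ -> VV[0]=[2, 0, 0], msg_vec=[2, 0, 0]; VV[1]=max(VV[1],msg_vec) then VV[1][1]++ -> VV[1]=[2, 3, 0]
Event 4: SEND 1->0: VV[1][1]++ -> VV[1]=[2, 4, 0], msg_vec=[2, 4, 0]; VV[0]=max(VV[0],msg_vec) then VV[0][0]++ -> VV[0]=[3, 4, 0]
Event 5: LOCAL 2: VV[2][2]++ -> VV[2]=[0, 0, 1]
Event 6: SEND 0->1: VV[0][0]++ -> VV[0]=[4, 4, 0], msg_vec=[4, 4, 0]; VV[1]=max(VV[1],msg_vec) then VV[1][1]++ -> VV[1]=[4, 5, 0]
Event 7: LOCAL 0: VV[0][0]++ -> VV[0]=[5, 4, 0]
Event 3 stamp: [2, 0, 0]
Event 4 stamp: [2, 4, 0]
[2, 0, 0] <= [2, 4, 0]? True. Equal? False. Happens-before: True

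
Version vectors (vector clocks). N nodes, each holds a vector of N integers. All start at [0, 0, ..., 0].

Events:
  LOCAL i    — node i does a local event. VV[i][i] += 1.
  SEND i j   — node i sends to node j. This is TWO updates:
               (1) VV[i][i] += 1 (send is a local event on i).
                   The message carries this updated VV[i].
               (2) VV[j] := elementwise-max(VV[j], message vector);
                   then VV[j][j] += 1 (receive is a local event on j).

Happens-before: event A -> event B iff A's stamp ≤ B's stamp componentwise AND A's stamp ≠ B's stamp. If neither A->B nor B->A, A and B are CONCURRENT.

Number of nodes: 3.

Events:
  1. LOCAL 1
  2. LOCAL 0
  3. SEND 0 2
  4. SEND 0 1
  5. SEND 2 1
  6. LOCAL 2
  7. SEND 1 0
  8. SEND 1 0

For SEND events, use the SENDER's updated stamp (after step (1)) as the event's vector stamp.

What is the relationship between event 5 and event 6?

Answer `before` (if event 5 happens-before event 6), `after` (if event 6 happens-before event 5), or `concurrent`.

Initial: VV[0]=[0, 0, 0]
Initial: VV[1]=[0, 0, 0]
Initial: VV[2]=[0, 0, 0]
Event 1: LOCAL 1: VV[1][1]++ -> VV[1]=[0, 1, 0]
Event 2: LOCAL 0: VV[0][0]++ -> VV[0]=[1, 0, 0]
Event 3: SEND 0->2: VV[0][0]++ -> VV[0]=[2, 0, 0], msg_vec=[2, 0, 0]; VV[2]=max(VV[2],msg_vec) then VV[2][2]++ -> VV[2]=[2, 0, 1]
Event 4: SEND 0->1: VV[0][0]++ -> VV[0]=[3, 0, 0], msg_vec=[3, 0, 0]; VV[1]=max(VV[1],msg_vec) then VV[1][1]++ -> VV[1]=[3, 2, 0]
Event 5: SEND 2->1: VV[2][2]++ -> VV[2]=[2, 0, 2], msg_vec=[2, 0, 2]; VV[1]=max(VV[1],msg_vec) then VV[1][1]++ -> VV[1]=[3, 3, 2]
Event 6: LOCAL 2: VV[2][2]++ -> VV[2]=[2, 0, 3]
Event 7: SEND 1->0: VV[1][1]++ -> VV[1]=[3, 4, 2], msg_vec=[3, 4, 2]; VV[0]=max(VV[0],msg_vec) then VV[0][0]++ -> VV[0]=[4, 4, 2]
Event 8: SEND 1->0: VV[1][1]++ -> VV[1]=[3, 5, 2], msg_vec=[3, 5, 2]; VV[0]=max(VV[0],msg_vec) then VV[0][0]++ -> VV[0]=[5, 5, 2]
Event 5 stamp: [2, 0, 2]
Event 6 stamp: [2, 0, 3]
[2, 0, 2] <= [2, 0, 3]? True
[2, 0, 3] <= [2, 0, 2]? False
Relation: before

Answer: before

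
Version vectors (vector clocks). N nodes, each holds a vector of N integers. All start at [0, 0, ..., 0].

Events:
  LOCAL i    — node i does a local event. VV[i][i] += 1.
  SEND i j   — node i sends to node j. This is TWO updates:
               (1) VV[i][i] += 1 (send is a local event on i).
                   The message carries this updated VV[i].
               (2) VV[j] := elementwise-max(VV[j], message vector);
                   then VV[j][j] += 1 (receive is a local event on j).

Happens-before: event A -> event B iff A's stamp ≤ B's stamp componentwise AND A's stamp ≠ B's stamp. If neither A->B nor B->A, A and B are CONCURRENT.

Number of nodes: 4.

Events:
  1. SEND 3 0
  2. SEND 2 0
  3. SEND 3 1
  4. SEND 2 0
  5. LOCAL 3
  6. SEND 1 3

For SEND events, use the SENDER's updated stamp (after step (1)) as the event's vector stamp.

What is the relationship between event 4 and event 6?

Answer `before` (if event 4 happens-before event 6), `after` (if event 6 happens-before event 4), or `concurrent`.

Answer: concurrent

Derivation:
Initial: VV[0]=[0, 0, 0, 0]
Initial: VV[1]=[0, 0, 0, 0]
Initial: VV[2]=[0, 0, 0, 0]
Initial: VV[3]=[0, 0, 0, 0]
Event 1: SEND 3->0: VV[3][3]++ -> VV[3]=[0, 0, 0, 1], msg_vec=[0, 0, 0, 1]; VV[0]=max(VV[0],msg_vec) then VV[0][0]++ -> VV[0]=[1, 0, 0, 1]
Event 2: SEND 2->0: VV[2][2]++ -> VV[2]=[0, 0, 1, 0], msg_vec=[0, 0, 1, 0]; VV[0]=max(VV[0],msg_vec) then VV[0][0]++ -> VV[0]=[2, 0, 1, 1]
Event 3: SEND 3->1: VV[3][3]++ -> VV[3]=[0, 0, 0, 2], msg_vec=[0, 0, 0, 2]; VV[1]=max(VV[1],msg_vec) then VV[1][1]++ -> VV[1]=[0, 1, 0, 2]
Event 4: SEND 2->0: VV[2][2]++ -> VV[2]=[0, 0, 2, 0], msg_vec=[0, 0, 2, 0]; VV[0]=max(VV[0],msg_vec) then VV[0][0]++ -> VV[0]=[3, 0, 2, 1]
Event 5: LOCAL 3: VV[3][3]++ -> VV[3]=[0, 0, 0, 3]
Event 6: SEND 1->3: VV[1][1]++ -> VV[1]=[0, 2, 0, 2], msg_vec=[0, 2, 0, 2]; VV[3]=max(VV[3],msg_vec) then VV[3][3]++ -> VV[3]=[0, 2, 0, 4]
Event 4 stamp: [0, 0, 2, 0]
Event 6 stamp: [0, 2, 0, 2]
[0, 0, 2, 0] <= [0, 2, 0, 2]? False
[0, 2, 0, 2] <= [0, 0, 2, 0]? False
Relation: concurrent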